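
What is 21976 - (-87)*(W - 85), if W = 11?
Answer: 15538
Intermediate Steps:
21976 - (-87)*(W - 85) = 21976 - (-87)*(11 - 85) = 21976 - (-87)*(-74) = 21976 - 1*6438 = 21976 - 6438 = 15538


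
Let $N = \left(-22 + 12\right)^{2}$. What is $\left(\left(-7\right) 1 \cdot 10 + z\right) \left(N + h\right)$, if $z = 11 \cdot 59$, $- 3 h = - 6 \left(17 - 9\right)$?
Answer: $67164$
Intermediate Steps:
$h = 16$ ($h = - \frac{\left(-6\right) \left(17 - 9\right)}{3} = - \frac{\left(-6\right) 8}{3} = \left(- \frac{1}{3}\right) \left(-48\right) = 16$)
$N = 100$ ($N = \left(-10\right)^{2} = 100$)
$z = 649$
$\left(\left(-7\right) 1 \cdot 10 + z\right) \left(N + h\right) = \left(\left(-7\right) 1 \cdot 10 + 649\right) \left(100 + 16\right) = \left(\left(-7\right) 10 + 649\right) 116 = \left(-70 + 649\right) 116 = 579 \cdot 116 = 67164$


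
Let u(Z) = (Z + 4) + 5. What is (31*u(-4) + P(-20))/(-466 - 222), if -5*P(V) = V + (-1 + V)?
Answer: -51/215 ≈ -0.23721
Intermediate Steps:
P(V) = 1/5 - 2*V/5 (P(V) = -(V + (-1 + V))/5 = -(-1 + 2*V)/5 = 1/5 - 2*V/5)
u(Z) = 9 + Z (u(Z) = (4 + Z) + 5 = 9 + Z)
(31*u(-4) + P(-20))/(-466 - 222) = (31*(9 - 4) + (1/5 - 2/5*(-20)))/(-466 - 222) = (31*5 + (1/5 + 8))/(-688) = (155 + 41/5)*(-1/688) = (816/5)*(-1/688) = -51/215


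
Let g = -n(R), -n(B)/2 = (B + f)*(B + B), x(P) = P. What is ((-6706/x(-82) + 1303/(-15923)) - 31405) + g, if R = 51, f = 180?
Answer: 10315375513/652843 ≈ 15801.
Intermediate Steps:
n(B) = -4*B*(180 + B) (n(B) = -2*(B + 180)*(B + B) = -2*(180 + B)*2*B = -4*B*(180 + B))
g = 47124 (g = -(-4)*51*(180 + 51) = -(-4)*51*231 = -1*(-47124) = 47124)
((-6706/x(-82) + 1303/(-15923)) - 31405) + g = ((-6706/(-82) + 1303/(-15923)) - 31405) + 47124 = ((-6706*(-1/82) + 1303*(-1/15923)) - 31405) + 47124 = ((3353/41 - 1303/15923) - 31405) + 47124 = (53336396/652843 - 31405) + 47124 = -20449198019/652843 + 47124 = 10315375513/652843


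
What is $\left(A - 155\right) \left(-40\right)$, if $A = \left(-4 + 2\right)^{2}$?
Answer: $6040$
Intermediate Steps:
$A = 4$ ($A = \left(-2\right)^{2} = 4$)
$\left(A - 155\right) \left(-40\right) = \left(4 - 155\right) \left(-40\right) = \left(-151\right) \left(-40\right) = 6040$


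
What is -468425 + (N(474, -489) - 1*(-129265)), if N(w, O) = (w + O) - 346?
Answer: -339521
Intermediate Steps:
N(w, O) = -346 + O + w (N(w, O) = (O + w) - 346 = -346 + O + w)
-468425 + (N(474, -489) - 1*(-129265)) = -468425 + ((-346 - 489 + 474) - 1*(-129265)) = -468425 + (-361 + 129265) = -468425 + 128904 = -339521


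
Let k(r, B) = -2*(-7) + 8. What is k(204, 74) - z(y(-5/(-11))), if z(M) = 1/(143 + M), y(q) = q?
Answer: 34705/1578 ≈ 21.993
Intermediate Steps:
k(r, B) = 22 (k(r, B) = 14 + 8 = 22)
k(204, 74) - z(y(-5/(-11))) = 22 - 1/(143 - 5/(-11)) = 22 - 1/(143 - 5*(-1/11)) = 22 - 1/(143 + 5/11) = 22 - 1/1578/11 = 22 - 1*11/1578 = 22 - 11/1578 = 34705/1578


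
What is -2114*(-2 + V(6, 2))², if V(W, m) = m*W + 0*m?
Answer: -211400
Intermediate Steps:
V(W, m) = W*m (V(W, m) = W*m + 0 = W*m)
-2114*(-2 + V(6, 2))² = -2114*(-2 + 6*2)² = -2114*(-2 + 12)² = -2114*10² = -2114*100 = -211400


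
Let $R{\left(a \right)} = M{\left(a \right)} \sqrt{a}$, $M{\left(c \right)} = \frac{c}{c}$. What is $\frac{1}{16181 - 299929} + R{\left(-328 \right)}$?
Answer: $- \frac{1}{283748} + 2 i \sqrt{82} \approx -3.5243 \cdot 10^{-6} + 18.111 i$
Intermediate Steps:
$M{\left(c \right)} = 1$
$R{\left(a \right)} = \sqrt{a}$ ($R{\left(a \right)} = 1 \sqrt{a} = \sqrt{a}$)
$\frac{1}{16181 - 299929} + R{\left(-328 \right)} = \frac{1}{16181 - 299929} + \sqrt{-328} = \frac{1}{-283748} + 2 i \sqrt{82} = - \frac{1}{283748} + 2 i \sqrt{82}$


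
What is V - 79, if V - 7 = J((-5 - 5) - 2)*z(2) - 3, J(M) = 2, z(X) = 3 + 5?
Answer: -59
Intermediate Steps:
z(X) = 8
V = 20 (V = 7 + (2*8 - 3) = 7 + (16 - 3) = 7 + 13 = 20)
V - 79 = 20 - 79 = -59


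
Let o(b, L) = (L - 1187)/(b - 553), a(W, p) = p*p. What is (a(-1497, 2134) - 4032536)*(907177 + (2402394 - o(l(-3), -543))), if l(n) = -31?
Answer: 125974272532785/73 ≈ 1.7257e+12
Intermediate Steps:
a(W, p) = p²
o(b, L) = (-1187 + L)/(-553 + b)
(a(-1497, 2134) - 4032536)*(907177 + (2402394 - o(l(-3), -543))) = (2134² - 4032536)*(907177 + (2402394 - (-1187 - 543)/(-553 - 31))) = (4553956 - 4032536)*(907177 + (2402394 - (-1730)/(-584))) = 521420*(907177 + (2402394 - (-1)*(-1730)/584)) = 521420*(907177 + (2402394 - 1*865/292)) = 521420*(907177 + (2402394 - 865/292)) = 521420*(907177 + 701498183/292) = 521420*(966393867/292) = 125974272532785/73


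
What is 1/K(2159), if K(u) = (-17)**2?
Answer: 1/289 ≈ 0.0034602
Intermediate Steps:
K(u) = 289
1/K(2159) = 1/289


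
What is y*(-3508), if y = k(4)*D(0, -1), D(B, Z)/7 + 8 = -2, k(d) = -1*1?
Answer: -245560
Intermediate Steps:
k(d) = -1
D(B, Z) = -70 (D(B, Z) = -56 + 7*(-2) = -56 - 14 = -70)
y = 70 (y = -1*(-70) = 70)
y*(-3508) = 70*(-3508) = -245560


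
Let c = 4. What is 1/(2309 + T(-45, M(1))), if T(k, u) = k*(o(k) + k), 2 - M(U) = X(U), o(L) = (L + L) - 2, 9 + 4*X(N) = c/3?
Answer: 1/8474 ≈ 0.00011801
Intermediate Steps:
X(N) = -23/12 (X(N) = -9/4 + (4/3)/4 = -9/4 + (4*(⅓))/4 = -9/4 + (¼)*(4/3) = -9/4 + ⅓ = -23/12)
o(L) = -2 + 2*L (o(L) = 2*L - 2 = -2 + 2*L)
M(U) = 47/12 (M(U) = 2 - 1*(-23/12) = 2 + 23/12 = 47/12)
T(k, u) = k*(-2 + 3*k) (T(k, u) = k*((-2 + 2*k) + k) = k*(-2 + 3*k))
1/(2309 + T(-45, M(1))) = 1/(2309 - 45*(-2 + 3*(-45))) = 1/(2309 - 45*(-2 - 135)) = 1/(2309 - 45*(-137)) = 1/(2309 + 6165) = 1/8474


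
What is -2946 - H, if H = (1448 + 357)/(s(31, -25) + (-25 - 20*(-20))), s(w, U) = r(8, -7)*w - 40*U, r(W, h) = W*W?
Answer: -9897419/3359 ≈ -2946.5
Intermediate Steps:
r(W, h) = W**2
s(w, U) = -40*U + 64*w (s(w, U) = 8**2*w - 40*U = 64*w - 40*U = -40*U + 64*w)
H = 1805/3359 (H = (1448 + 357)/((-40*(-25) + 64*31) + (-25 - 20*(-20))) = 1805/((1000 + 1984) + (-25 + 400)) = 1805/(2984 + 375) = 1805/3359 ≈ 0.53736)
-2946 - H = -2946 - 1*1805/3359 = -2946 - 1805/3359 = -9897419/3359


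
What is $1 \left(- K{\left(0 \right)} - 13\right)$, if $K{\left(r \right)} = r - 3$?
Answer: $-10$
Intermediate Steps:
$K{\left(r \right)} = -3 + r$
$1 \left(- K{\left(0 \right)} - 13\right) = 1 \left(- (-3 + 0) - 13\right) = 1 \left(\left(-1\right) \left(-3\right) - 13\right) = 1 \left(3 - 13\right) = 1 \left(-10\right) = -10$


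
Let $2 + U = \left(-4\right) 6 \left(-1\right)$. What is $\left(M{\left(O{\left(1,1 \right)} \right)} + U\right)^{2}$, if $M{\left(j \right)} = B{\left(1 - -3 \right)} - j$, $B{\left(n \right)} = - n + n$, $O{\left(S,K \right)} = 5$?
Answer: $289$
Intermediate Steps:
$B{\left(n \right)} = 0$
$M{\left(j \right)} = - j$ ($M{\left(j \right)} = 0 - j = - j$)
$U = 22$ ($U = -2 + \left(-4\right) 6 \left(-1\right) = -2 - -24 = -2 + 24 = 22$)
$\left(M{\left(O{\left(1,1 \right)} \right)} + U\right)^{2} = \left(\left(-1\right) 5 + 22\right)^{2} = \left(-5 + 22\right)^{2} = 17^{2} = 289$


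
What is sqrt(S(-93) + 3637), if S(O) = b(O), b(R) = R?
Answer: 2*sqrt(886) ≈ 59.531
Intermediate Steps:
S(O) = O
sqrt(S(-93) + 3637) = sqrt(-93 + 3637) = sqrt(3544) = 2*sqrt(886)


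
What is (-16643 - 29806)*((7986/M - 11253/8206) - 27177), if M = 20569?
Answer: 19370712606372621/15344474 ≈ 1.2624e+9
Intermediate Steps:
(-16643 - 29806)*((7986/M - 11253/8206) - 27177) = (-16643 - 29806)*((7986/20569 - 11253/8206) - 27177) = -46449*((7986*(1/20569) - 11253*1/8206) - 27177) = -46449*((7986/20569 - 1023/746) - 27177) = -46449*(-15084531/15344474 - 27177) = -46449*(-417031854429/15344474) = 19370712606372621/15344474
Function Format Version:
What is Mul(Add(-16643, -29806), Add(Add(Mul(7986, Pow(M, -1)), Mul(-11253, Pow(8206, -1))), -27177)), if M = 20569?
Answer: Rational(19370712606372621, 15344474) ≈ 1.2624e+9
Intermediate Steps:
Mul(Add(-16643, -29806), Add(Add(Mul(7986, Pow(M, -1)), Mul(-11253, Pow(8206, -1))), -27177)) = Mul(Add(-16643, -29806), Add(Add(Mul(7986, Pow(20569, -1)), Mul(-11253, Pow(8206, -1))), -27177)) = Mul(-46449, Add(Add(Mul(7986, Rational(1, 20569)), Mul(-11253, Rational(1, 8206))), -27177)) = Mul(-46449, Add(Add(Rational(7986, 20569), Rational(-1023, 746)), -27177)) = Mul(-46449, Add(Rational(-15084531, 15344474), -27177)) = Mul(-46449, Rational(-417031854429, 15344474)) = Rational(19370712606372621, 15344474)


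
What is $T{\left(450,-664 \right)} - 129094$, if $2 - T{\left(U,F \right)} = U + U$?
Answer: $-129992$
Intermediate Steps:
$T{\left(U,F \right)} = 2 - 2 U$ ($T{\left(U,F \right)} = 2 - \left(U + U\right) = 2 - 2 U$)
$T{\left(450,-664 \right)} - 129094 = \left(2 - 900\right) - 129094 = -898 - 129094 = -129992$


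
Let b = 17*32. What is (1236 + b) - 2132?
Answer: -352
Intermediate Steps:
b = 544
(1236 + b) - 2132 = (1236 + 544) - 2132 = 1780 - 2132 = -352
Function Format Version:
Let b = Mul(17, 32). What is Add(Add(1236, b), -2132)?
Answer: -352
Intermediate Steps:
b = 544
Add(Add(1236, b), -2132) = Add(Add(1236, 544), -2132) = Add(1780, -2132) = -352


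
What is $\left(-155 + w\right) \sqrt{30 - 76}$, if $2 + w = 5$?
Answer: $- 152 i \sqrt{46} \approx - 1030.9 i$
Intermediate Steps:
$w = 3$ ($w = -2 + 5 = 3$)
$\left(-155 + w\right) \sqrt{30 - 76} = \left(-155 + 3\right) \sqrt{30 - 76} = - 152 \sqrt{-46} = - 152 i \sqrt{46}$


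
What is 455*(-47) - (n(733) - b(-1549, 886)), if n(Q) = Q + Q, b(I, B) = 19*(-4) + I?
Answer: -24476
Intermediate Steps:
b(I, B) = -76 + I
n(Q) = 2*Q
455*(-47) - (n(733) - b(-1549, 886)) = 455*(-47) - (2*733 - (-76 - 1549)) = -21385 - (1466 - 1*(-1625)) = -21385 - (1466 + 1625) = -21385 - 1*3091 = -21385 - 3091 = -24476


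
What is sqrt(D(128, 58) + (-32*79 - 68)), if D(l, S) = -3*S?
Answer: I*sqrt(2770) ≈ 52.631*I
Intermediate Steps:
sqrt(D(128, 58) + (-32*79 - 68)) = sqrt(-3*58 + (-32*79 - 68)) = sqrt(-174 + (-2528 - 68)) = sqrt(-174 - 2596) = sqrt(-2770) = I*sqrt(2770)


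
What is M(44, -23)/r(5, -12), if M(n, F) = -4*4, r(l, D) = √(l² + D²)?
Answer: -16/13 ≈ -1.2308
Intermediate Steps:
r(l, D) = √(D² + l²)
M(n, F) = -16
M(44, -23)/r(5, -12) = -16/√((-12)² + 5²) = -16/√(144 + 25) = -16/√169 = -16/13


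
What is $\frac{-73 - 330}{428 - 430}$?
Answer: $\frac{403}{2} \approx 201.5$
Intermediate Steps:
$\frac{-73 - 330}{428 - 430} = \frac{-73 - 330}{-2} = \left(-403\right) \left(- \frac{1}{2}\right) = \frac{403}{2}$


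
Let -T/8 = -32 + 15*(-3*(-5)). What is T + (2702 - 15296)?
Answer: -14138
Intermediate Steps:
T = -1544 (T = -8*(-32 + 15*(-3*(-5))) = -8*(-32 + 15*15) = -8*(-32 + 225) = -8*193 = -1544)
T + (2702 - 15296) = -1544 + (2702 - 15296) = -1544 - 12594 = -14138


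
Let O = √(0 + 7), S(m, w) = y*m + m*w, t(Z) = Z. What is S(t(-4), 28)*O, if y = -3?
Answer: -100*√7 ≈ -264.58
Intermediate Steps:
S(m, w) = -3*m + m*w
O = √7 ≈ 2.6458
S(t(-4), 28)*O = (-4*(-3 + 28))*√7 = (-4*25)*√7 = -100*√7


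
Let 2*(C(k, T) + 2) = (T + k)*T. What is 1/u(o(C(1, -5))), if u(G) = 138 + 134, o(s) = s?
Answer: 1/272 ≈ 0.0036765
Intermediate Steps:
C(k, T) = -2 + T*(T + k)/2 (C(k, T) = -2 + ((T + k)*T)/2 = -2 + (T*(T + k))/2 = -2 + T*(T + k)/2)
u(G) = 272
1/u(o(C(1, -5))) = 1/272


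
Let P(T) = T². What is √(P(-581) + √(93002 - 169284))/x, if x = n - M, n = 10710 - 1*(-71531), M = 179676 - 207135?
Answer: √(337561 + I*√76282)/109700 ≈ 0.0052963 + 2.1667e-6*I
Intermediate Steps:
M = -27459
n = 82241 (n = 10710 + 71531 = 82241)
x = 109700 (x = 82241 - 1*(-27459) = 82241 + 27459 = 109700)
√(P(-581) + √(93002 - 169284))/x = √((-581)² + √(93002 - 169284))/109700 = √(337561 + √(-76282))*(1/109700) = √(337561 + I*√76282)*(1/109700) = √(337561 + I*√76282)/109700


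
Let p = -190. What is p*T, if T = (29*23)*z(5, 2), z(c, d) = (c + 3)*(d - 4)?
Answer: 2027680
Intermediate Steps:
z(c, d) = (-4 + d)*(3 + c) (z(c, d) = (3 + c)*(-4 + d) = (-4 + d)*(3 + c))
T = -10672 (T = (29*23)*(-12 - 4*5 + 3*2 + 5*2) = 667*(-12 - 20 + 6 + 10) = 667*(-16) = -10672)
p*T = -190*(-10672) = 2027680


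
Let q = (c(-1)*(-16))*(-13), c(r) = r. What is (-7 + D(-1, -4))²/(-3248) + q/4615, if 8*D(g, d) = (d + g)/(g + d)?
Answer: -4399827/73794560 ≈ -0.059623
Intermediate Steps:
D(g, d) = ⅛ (D(g, d) = ((d + g)/(g + d))/8 = ((d + g)/(d + g))/8 = (⅛)*1 = ⅛)
q = -208 (q = -1*(-16)*(-13) = 16*(-13) = -208)
(-7 + D(-1, -4))²/(-3248) + q/4615 = (-7 + ⅛)²/(-3248) - 208/4615 = (-55/8)²*(-1/3248) - 208*1/4615 = (3025/64)*(-1/3248) - 16/355 = -3025/207872 - 16/355 = -4399827/73794560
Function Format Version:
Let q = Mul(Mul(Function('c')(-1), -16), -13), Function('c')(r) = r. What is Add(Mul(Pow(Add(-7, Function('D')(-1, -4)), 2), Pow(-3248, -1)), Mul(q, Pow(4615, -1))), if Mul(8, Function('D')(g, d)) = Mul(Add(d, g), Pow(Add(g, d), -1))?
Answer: Rational(-4399827, 73794560) ≈ -0.059623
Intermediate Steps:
Function('D')(g, d) = Rational(1, 8) (Function('D')(g, d) = Mul(Rational(1, 8), Mul(Add(d, g), Pow(Add(g, d), -1))) = Mul(Rational(1, 8), Mul(Add(d, g), Pow(Add(d, g), -1))) = Mul(Rational(1, 8), 1) = Rational(1, 8))
q = -208 (q = Mul(Mul(-1, -16), -13) = Mul(16, -13) = -208)
Add(Mul(Pow(Add(-7, Function('D')(-1, -4)), 2), Pow(-3248, -1)), Mul(q, Pow(4615, -1))) = Add(Mul(Pow(Add(-7, Rational(1, 8)), 2), Pow(-3248, -1)), Mul(-208, Pow(4615, -1))) = Add(Mul(Pow(Rational(-55, 8), 2), Rational(-1, 3248)), Mul(-208, Rational(1, 4615))) = Add(Mul(Rational(3025, 64), Rational(-1, 3248)), Rational(-16, 355)) = Add(Rational(-3025, 207872), Rational(-16, 355)) = Rational(-4399827, 73794560)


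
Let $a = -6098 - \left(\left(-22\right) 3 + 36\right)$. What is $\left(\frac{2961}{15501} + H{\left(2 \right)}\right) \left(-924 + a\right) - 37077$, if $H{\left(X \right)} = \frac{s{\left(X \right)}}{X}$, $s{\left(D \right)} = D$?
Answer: $- \frac{234605627}{5167} \approx -45405.0$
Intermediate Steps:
$a = -6068$ ($a = -6098 - \left(-66 + 36\right) = -6098 - -30 = -6098 + 30 = -6068$)
$H{\left(X \right)} = 1$ ($H{\left(X \right)} = \frac{X}{X} = 1$)
$\left(\frac{2961}{15501} + H{\left(2 \right)}\right) \left(-924 + a\right) - 37077 = \left(\frac{2961}{15501} + 1\right) \left(-924 - 6068\right) - 37077 = \left(2961 \cdot \frac{1}{15501} + 1\right) \left(-6992\right) - 37077 = \left(\frac{987}{5167} + 1\right) \left(-6992\right) - 37077 = \frac{6154}{5167} \left(-6992\right) - 37077 = - \frac{43028768}{5167} - 37077 = - \frac{234605627}{5167}$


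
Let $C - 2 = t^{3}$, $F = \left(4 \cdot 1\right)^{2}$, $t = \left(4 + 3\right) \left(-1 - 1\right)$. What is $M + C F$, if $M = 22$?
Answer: $-43850$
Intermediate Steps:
$t = -14$ ($t = 7 \left(-2\right) = -14$)
$F = 16$ ($F = 4^{2} = 16$)
$C = -2742$ ($C = 2 + \left(-14\right)^{3} = 2 - 2744 = -2742$)
$M + C F = 22 - 43872 = -43850$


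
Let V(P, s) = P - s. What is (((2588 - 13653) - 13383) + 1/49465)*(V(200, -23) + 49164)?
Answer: -4594207891881/3805 ≈ -1.2074e+9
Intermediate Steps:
(((2588 - 13653) - 13383) + 1/49465)*(V(200, -23) + 49164) = (((2588 - 13653) - 13383) + 1/49465)*((200 - 1*(-23)) + 49164) = ((-11065 - 13383) + 1/49465)*((200 + 23) + 49164) = (-24448 + 1/49465)*(223 + 49164) = -1209320319/49465*49387 = -4594207891881/3805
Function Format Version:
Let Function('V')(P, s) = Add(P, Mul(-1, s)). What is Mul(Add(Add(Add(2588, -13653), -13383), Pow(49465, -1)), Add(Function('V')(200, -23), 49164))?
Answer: Rational(-4594207891881, 3805) ≈ -1.2074e+9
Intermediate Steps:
Mul(Add(Add(Add(2588, -13653), -13383), Pow(49465, -1)), Add(Function('V')(200, -23), 49164)) = Mul(Add(Add(Add(2588, -13653), -13383), Pow(49465, -1)), Add(Add(200, Mul(-1, -23)), 49164)) = Mul(Add(Add(-11065, -13383), Rational(1, 49465)), Add(Add(200, 23), 49164)) = Mul(Add(-24448, Rational(1, 49465)), Add(223, 49164)) = Mul(Rational(-1209320319, 49465), 49387) = Rational(-4594207891881, 3805)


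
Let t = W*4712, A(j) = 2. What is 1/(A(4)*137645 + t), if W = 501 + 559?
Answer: 1/5270010 ≈ 1.8975e-7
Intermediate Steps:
W = 1060
t = 4994720 (t = 1060*4712 = 4994720)
1/(A(4)*137645 + t) = 1/(2*137645 + 4994720) = 1/(275290 + 4994720) = 1/5270010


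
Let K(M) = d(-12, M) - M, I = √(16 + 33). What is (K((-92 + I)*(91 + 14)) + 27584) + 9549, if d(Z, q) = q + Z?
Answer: 37121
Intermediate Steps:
I = 7 (I = √49 = 7)
d(Z, q) = Z + q
K(M) = -12 (K(M) = (-12 + M) - M = -12)
(K((-92 + I)*(91 + 14)) + 27584) + 9549 = (-12 + 27584) + 9549 = 27572 + 9549 = 37121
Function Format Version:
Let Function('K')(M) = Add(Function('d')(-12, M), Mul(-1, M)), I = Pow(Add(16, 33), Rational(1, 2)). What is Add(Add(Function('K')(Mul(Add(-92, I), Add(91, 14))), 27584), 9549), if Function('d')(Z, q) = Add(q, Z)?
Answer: 37121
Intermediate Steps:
I = 7 (I = Pow(49, Rational(1, 2)) = 7)
Function('d')(Z, q) = Add(Z, q)
Function('K')(M) = -12 (Function('K')(M) = Add(Add(-12, M), Mul(-1, M)) = -12)
Add(Add(Function('K')(Mul(Add(-92, I), Add(91, 14))), 27584), 9549) = Add(Add(-12, 27584), 9549) = Add(27572, 9549) = 37121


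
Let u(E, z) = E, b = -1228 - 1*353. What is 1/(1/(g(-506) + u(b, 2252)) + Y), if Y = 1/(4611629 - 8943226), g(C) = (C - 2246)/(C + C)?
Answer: -1729628340085/1096293346 ≈ -1577.7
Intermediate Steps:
b = -1581 (b = -1228 - 353 = -1581)
g(C) = (-2246 + C)/(2*C) (g(C) = (-2246 + C)/((2*C)) = (-2246 + C)*(1/(2*C)) = (-2246 + C)/(2*C))
Y = -1/4331597 (Y = 1/(-4331597) = -1/4331597 ≈ -2.3086e-7)
1/(1/(g(-506) + u(b, 2252)) + Y) = 1/(1/((1/2)*(-2246 - 506)/(-506) - 1581) - 1/4331597) = 1/(1/((1/2)*(-1/506)*(-2752) - 1581) - 1/4331597) = 1/(1/(688/253 - 1581) - 1/4331597) = 1/(1/(-399305/253) - 1/4331597) = 1/(-253/399305 - 1/4331597) = 1/(-1096293346/1729628340085) = -1729628340085/1096293346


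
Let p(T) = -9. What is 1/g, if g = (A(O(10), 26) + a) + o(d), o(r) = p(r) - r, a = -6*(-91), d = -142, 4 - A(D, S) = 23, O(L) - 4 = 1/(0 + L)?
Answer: 1/660 ≈ 0.0015152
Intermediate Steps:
O(L) = 4 + 1/L (O(L) = 4 + 1/(0 + L) = 4 + 1/L)
A(D, S) = -19 (A(D, S) = 4 - 1*23 = 4 - 23 = -19)
a = 546
o(r) = -9 - r
g = 660 (g = (-19 + 546) + (-9 - 1*(-142)) = 527 + (-9 + 142) = 527 + 133 = 660)
1/g = 1/660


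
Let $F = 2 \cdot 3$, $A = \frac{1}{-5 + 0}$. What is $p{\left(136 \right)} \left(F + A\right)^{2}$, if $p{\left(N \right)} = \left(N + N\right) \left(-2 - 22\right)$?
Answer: $- \frac{5490048}{25} \approx -2.196 \cdot 10^{5}$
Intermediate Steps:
$A = - \frac{1}{5}$ ($A = \frac{1}{-5} = - \frac{1}{5} \approx -0.2$)
$F = 6$
$p{\left(N \right)} = - 48 N$ ($p{\left(N \right)} = 2 N \left(-24\right) = - 48 N$)
$p{\left(136 \right)} \left(F + A\right)^{2} = \left(-48\right) 136 \left(6 - \frac{1}{5}\right)^{2} = - 6528 \left(\frac{29}{5}\right)^{2} = \left(-6528\right) \frac{841}{25} = - \frac{5490048}{25}$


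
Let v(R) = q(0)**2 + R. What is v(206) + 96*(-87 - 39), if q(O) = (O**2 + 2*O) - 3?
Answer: -11881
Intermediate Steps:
q(O) = -3 + O**2 + 2*O
v(R) = 9 + R (v(R) = (-3 + 0**2 + 2*0)**2 + R = (-3 + 0 + 0)**2 + R = (-3)**2 + R = 9 + R)
v(206) + 96*(-87 - 39) = (9 + 206) + 96*(-87 - 39) = 215 + 96*(-126) = 215 - 12096 = -11881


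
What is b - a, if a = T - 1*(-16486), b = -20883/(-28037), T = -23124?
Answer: 186130489/28037 ≈ 6638.7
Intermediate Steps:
b = 20883/28037 (b = -20883*(-1/28037) = 20883/28037 ≈ 0.74484)
a = -6638 (a = -23124 - 1*(-16486) = -23124 + 16486 = -6638)
b - a = 20883/28037 - 1*(-6638) = 20883/28037 + 6638 = 186130489/28037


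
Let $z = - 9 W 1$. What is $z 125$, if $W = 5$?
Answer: $-5625$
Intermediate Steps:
$z = -45$ ($z = \left(-9\right) 5 \cdot 1 = \left(-45\right) 1 = -45$)
$z 125 = \left(-45\right) 125 = -5625$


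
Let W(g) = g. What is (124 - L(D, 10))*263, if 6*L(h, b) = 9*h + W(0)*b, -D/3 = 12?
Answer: 46814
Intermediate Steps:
D = -36 (D = -3*12 = -36)
L(h, b) = 3*h/2 (L(h, b) = (9*h + 0*b)/6 = (9*h + 0)/6 = (9*h)/6 = 3*h/2)
(124 - L(D, 10))*263 = (124 - 3*(-36)/2)*263 = (124 - 1*(-54))*263 = (124 + 54)*263 = 178*263 = 46814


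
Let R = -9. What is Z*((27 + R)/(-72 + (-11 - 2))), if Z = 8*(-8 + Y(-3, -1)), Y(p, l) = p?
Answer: 1584/85 ≈ 18.635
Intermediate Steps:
Z = -88 (Z = 8*(-8 - 3) = 8*(-11) = -88)
Z*((27 + R)/(-72 + (-11 - 2))) = -88*(27 - 9)/(-72 + (-11 - 2)) = -1584/(-72 - 13) = -1584/(-85) = -1584*(-1)/85 = -88*(-18/85) = 1584/85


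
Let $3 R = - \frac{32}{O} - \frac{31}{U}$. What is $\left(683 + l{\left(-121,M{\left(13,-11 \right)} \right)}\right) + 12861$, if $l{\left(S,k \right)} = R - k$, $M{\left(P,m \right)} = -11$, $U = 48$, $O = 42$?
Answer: $\frac{13662967}{1008} \approx 13555.0$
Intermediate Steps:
$R = - \frac{473}{1008}$ ($R = \frac{- \frac{32}{42} - \frac{31}{48}}{3} = \frac{\left(-32\right) \frac{1}{42} - \frac{31}{48}}{3} = \frac{- \frac{16}{21} - \frac{31}{48}}{3} = \frac{1}{3} \left(- \frac{473}{336}\right) = - \frac{473}{1008} \approx -0.46925$)
$l{\left(S,k \right)} = - \frac{473}{1008} - k$
$\left(683 + l{\left(-121,M{\left(13,-11 \right)} \right)}\right) + 12861 = \left(683 - - \frac{10615}{1008}\right) + 12861 = \left(683 + \left(- \frac{473}{1008} + 11\right)\right) + 12861 = \left(683 + \frac{10615}{1008}\right) + 12861 = \frac{699079}{1008} + 12861 = \frac{13662967}{1008}$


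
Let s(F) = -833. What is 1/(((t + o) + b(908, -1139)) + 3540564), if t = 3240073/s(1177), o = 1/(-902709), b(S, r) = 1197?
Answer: 751956597/2660325705888727 ≈ 2.8266e-7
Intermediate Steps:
o = -1/902709 ≈ -1.1078e-6
t = -3240073/833 (t = 3240073/(-833) = 3240073*(-1/833) = -3240073/833 ≈ -3889.6)
1/(((t + o) + b(908, -1139)) + 3540564) = 1/(((-3240073/833 - 1/902709) + 1197) + 3540564) = 1/((-2924843058590/751956597 + 1197) + 3540564) = 1/(-2024751011981/751956597 + 3540564) = 1/(2660325705888727/751956597) = 751956597/2660325705888727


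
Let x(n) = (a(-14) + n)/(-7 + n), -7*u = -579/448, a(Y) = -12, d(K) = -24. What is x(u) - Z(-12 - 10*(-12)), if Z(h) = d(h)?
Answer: 550005/21373 ≈ 25.734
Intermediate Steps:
Z(h) = -24
u = 579/3136 (u = -(-579)/(7*448) = -⅐*(-579/448) = 579/3136 ≈ 0.18463)
x(n) = (-12 + n)/(-7 + n)
x(u) - Z(-12 - 10*(-12)) = (-12 + 579/3136)/(-7 + 579/3136) - 1*(-24) = -37053/3136/(-21373/3136) + 24 = -3136/21373*(-37053/3136) + 24 = 37053/21373 + 24 = 550005/21373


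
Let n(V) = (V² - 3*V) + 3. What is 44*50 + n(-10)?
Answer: 2333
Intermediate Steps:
n(V) = 3 + V² - 3*V
44*50 + n(-10) = 44*50 + (3 + (-10)² - 3*(-10)) = 2200 + (3 + 100 + 30) = 2200 + 133 = 2333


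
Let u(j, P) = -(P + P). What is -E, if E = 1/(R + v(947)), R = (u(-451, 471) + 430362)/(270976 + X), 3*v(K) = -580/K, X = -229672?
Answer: -9778722/99668825 ≈ -0.098112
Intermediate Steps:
v(K) = -580/(3*K) (v(K) = (-580/K)/3 = -580/(3*K))
u(j, P) = -2*P
R = 35785/3442 (R = (-2*471 + 430362)/(270976 - 229672) = (-942 + 430362)/41304 = 429420*(1/41304) = 35785/3442 ≈ 10.397)
E = 9778722/99668825 (E = 1/(35785/3442 - 580/3/947) = 1/(35785/3442 - 580/3*1/947) = 1/(35785/3442 - 580/2841) = 1/(99668825/9778722) = 9778722/99668825 ≈ 0.098112)
-E = -1*9778722/99668825 = -9778722/99668825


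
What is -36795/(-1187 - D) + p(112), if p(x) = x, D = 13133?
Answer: 328127/2864 ≈ 114.57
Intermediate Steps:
-36795/(-1187 - D) + p(112) = -36795/(-1187 - 1*13133) + 112 = -36795/(-1187 - 13133) + 112 = -36795/(-14320) + 112 = -36795*(-1/14320) + 112 = 7359/2864 + 112 = 328127/2864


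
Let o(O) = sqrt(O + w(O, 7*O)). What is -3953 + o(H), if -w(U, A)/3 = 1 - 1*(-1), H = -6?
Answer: -3953 + 2*I*sqrt(3) ≈ -3953.0 + 3.4641*I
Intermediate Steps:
w(U, A) = -6 (w(U, A) = -3*(1 - 1*(-1)) = -3*(1 + 1) = -3*2 = -6)
o(O) = sqrt(-6 + O) (o(O) = sqrt(O - 6) = sqrt(-6 + O))
-3953 + o(H) = -3953 + sqrt(-6 - 6) = -3953 + sqrt(-12) = -3953 + 2*I*sqrt(3)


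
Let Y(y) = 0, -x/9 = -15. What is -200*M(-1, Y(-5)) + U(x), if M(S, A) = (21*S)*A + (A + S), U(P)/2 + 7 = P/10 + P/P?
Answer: 215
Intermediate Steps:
x = 135 (x = -9*(-15) = 135)
U(P) = -12 + P/5 (U(P) = -14 + 2*(P/10 + P/P) = -14 + 2*(P*(1/10) + 1) = -14 + 2*(P/10 + 1) = -14 + 2*(1 + P/10) = -14 + (2 + P/5) = -12 + P/5)
M(S, A) = A + S + 21*A*S (M(S, A) = 21*A*S + (A + S) = A + S + 21*A*S)
-200*M(-1, Y(-5)) + U(x) = -200*(0 - 1 + 21*0*(-1)) + (-12 + (1/5)*135) = -200*(0 - 1 + 0) + (-12 + 27) = -200*(-1) + 15 = 200 + 15 = 215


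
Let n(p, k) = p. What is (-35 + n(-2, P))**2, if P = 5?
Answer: 1369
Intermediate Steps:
(-35 + n(-2, P))**2 = (-35 - 2)**2 = (-37)**2 = 1369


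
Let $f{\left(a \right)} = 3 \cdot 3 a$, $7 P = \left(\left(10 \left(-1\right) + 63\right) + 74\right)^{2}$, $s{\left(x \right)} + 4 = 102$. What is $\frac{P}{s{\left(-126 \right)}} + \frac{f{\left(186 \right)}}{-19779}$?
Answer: $\frac{105955709}{4522798} \approx 23.427$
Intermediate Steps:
$s{\left(x \right)} = 98$ ($s{\left(x \right)} = -4 + 102 = 98$)
$P = \frac{16129}{7}$ ($P = \frac{\left(\left(10 \left(-1\right) + 63\right) + 74\right)^{2}}{7} = \frac{\left(\left(-10 + 63\right) + 74\right)^{2}}{7} = \frac{\left(53 + 74\right)^{2}}{7} = \frac{127^{2}}{7} = \frac{1}{7} \cdot 16129 = \frac{16129}{7} \approx 2304.1$)
$f{\left(a \right)} = 9 a$
$\frac{P}{s{\left(-126 \right)}} + \frac{f{\left(186 \right)}}{-19779} = \frac{16129}{7 \cdot 98} + \frac{9 \cdot 186}{-19779} = \frac{16129}{7} \cdot \frac{1}{98} + 1674 \left(- \frac{1}{19779}\right) = \frac{16129}{686} - \frac{558}{6593} = \frac{105955709}{4522798}$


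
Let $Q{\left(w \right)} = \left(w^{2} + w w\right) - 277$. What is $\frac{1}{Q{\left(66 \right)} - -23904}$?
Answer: $\frac{1}{32339} \approx 3.0922 \cdot 10^{-5}$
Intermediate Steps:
$Q{\left(w \right)} = -277 + 2 w^{2}$ ($Q{\left(w \right)} = \left(w^{2} + w^{2}\right) - 277 = 2 w^{2} - 277 = -277 + 2 w^{2}$)
$\frac{1}{Q{\left(66 \right)} - -23904} = \frac{1}{\left(-277 + 2 \cdot 66^{2}\right) - -23904} = \frac{1}{\left(-277 + 2 \cdot 4356\right) + 23904} = \frac{1}{\left(-277 + 8712\right) + 23904} = \frac{1}{8435 + 23904} = \frac{1}{32339}$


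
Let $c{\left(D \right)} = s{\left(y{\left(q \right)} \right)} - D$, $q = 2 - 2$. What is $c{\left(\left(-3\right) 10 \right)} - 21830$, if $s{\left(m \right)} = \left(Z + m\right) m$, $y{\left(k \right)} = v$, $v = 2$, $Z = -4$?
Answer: $-21804$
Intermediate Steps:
$q = 0$ ($q = 2 - 2 = 0$)
$y{\left(k \right)} = 2$
$s{\left(m \right)} = m \left(-4 + m\right)$ ($s{\left(m \right)} = \left(-4 + m\right) m = m \left(-4 + m\right)$)
$c{\left(D \right)} = -4 - D$ ($c{\left(D \right)} = 2 \left(-4 + 2\right) - D = 2 \left(-2\right) - D = -4 - D$)
$c{\left(\left(-3\right) 10 \right)} - 21830 = \left(-4 - \left(-3\right) 10\right) - 21830 = \left(-4 - -30\right) - 21830 = \left(-4 + 30\right) - 21830 = 26 - 21830 = -21804$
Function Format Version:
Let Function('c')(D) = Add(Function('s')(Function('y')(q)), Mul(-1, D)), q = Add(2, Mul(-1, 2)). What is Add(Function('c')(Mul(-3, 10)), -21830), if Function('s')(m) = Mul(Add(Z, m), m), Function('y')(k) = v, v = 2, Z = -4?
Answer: -21804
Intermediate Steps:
q = 0 (q = Add(2, -2) = 0)
Function('y')(k) = 2
Function('s')(m) = Mul(m, Add(-4, m)) (Function('s')(m) = Mul(Add(-4, m), m) = Mul(m, Add(-4, m)))
Function('c')(D) = Add(-4, Mul(-1, D)) (Function('c')(D) = Add(Mul(2, Add(-4, 2)), Mul(-1, D)) = Add(Mul(2, -2), Mul(-1, D)) = Add(-4, Mul(-1, D)))
Add(Function('c')(Mul(-3, 10)), -21830) = Add(Add(-4, Mul(-1, Mul(-3, 10))), -21830) = Add(Add(-4, Mul(-1, -30)), -21830) = Add(Add(-4, 30), -21830) = Add(26, -21830) = -21804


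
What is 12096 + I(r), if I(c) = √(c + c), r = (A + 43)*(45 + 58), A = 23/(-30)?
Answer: 12096 + √1957515/15 ≈ 12189.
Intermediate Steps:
A = -23/30 (A = 23*(-1/30) = -23/30 ≈ -0.76667)
r = 130501/30 (r = (-23/30 + 43)*(45 + 58) = (1267/30)*103 = 130501/30 ≈ 4350.0)
I(c) = √2*√c (I(c) = √(2*c) = √2*√c)
12096 + I(r) = 12096 + √2*√(130501/30) = 12096 + √2*(√3915030/30) = 12096 + √1957515/15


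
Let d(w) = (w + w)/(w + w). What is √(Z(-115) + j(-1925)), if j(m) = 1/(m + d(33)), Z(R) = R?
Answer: I*√106426541/962 ≈ 10.724*I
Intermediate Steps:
d(w) = 1 (d(w) = (2*w)/((2*w)) = (2*w)*(1/(2*w)) = 1)
j(m) = 1/(1 + m) (j(m) = 1/(m + 1) = 1/(1 + m))
√(Z(-115) + j(-1925)) = √(-115 + 1/(1 - 1925)) = √(-115 + 1/(-1924)) = √(-115 - 1/1924) = √(-221261/1924) = I*√106426541/962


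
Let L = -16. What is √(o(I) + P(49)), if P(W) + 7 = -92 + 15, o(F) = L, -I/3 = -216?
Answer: 10*I ≈ 10.0*I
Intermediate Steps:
I = 648 (I = -3*(-216) = 648)
o(F) = -16
P(W) = -84 (P(W) = -7 + (-92 + 15) = -7 - 77 = -84)
√(o(I) + P(49)) = √(-16 - 84) = √(-100) = 10*I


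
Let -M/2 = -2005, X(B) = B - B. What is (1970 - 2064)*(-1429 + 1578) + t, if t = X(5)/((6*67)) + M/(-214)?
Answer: -1500647/107 ≈ -14025.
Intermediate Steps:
X(B) = 0
M = 4010 (M = -2*(-2005) = 4010)
t = -2005/107 (t = 0/((6*67)) + 4010/(-214) = 0/402 + 4010*(-1/214) = 0*(1/402) - 2005/107 = 0 - 2005/107 = -2005/107 ≈ -18.738)
(1970 - 2064)*(-1429 + 1578) + t = (1970 - 2064)*(-1429 + 1578) - 2005/107 = -94*149 - 2005/107 = -14006 - 2005/107 = -1500647/107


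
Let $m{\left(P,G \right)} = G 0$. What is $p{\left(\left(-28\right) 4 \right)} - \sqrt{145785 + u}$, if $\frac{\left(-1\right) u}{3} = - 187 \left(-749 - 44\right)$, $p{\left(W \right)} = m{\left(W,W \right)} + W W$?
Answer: $12544 - 12 i \sqrt{2077} \approx 12544.0 - 546.89 i$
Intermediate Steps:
$m{\left(P,G \right)} = 0$
$p{\left(W \right)} = W^{2}$ ($p{\left(W \right)} = 0 + W W = 0 + W^{2} = W^{2}$)
$u = -444873$ ($u = - 3 \left(- 187 \left(-749 - 44\right)\right) = - 3 \left(\left(-187\right) \left(-793\right)\right) = \left(-3\right) 148291 = -444873$)
$p{\left(\left(-28\right) 4 \right)} - \sqrt{145785 + u} = \left(\left(-28\right) 4\right)^{2} - \sqrt{145785 - 444873} = \left(-112\right)^{2} - \sqrt{-299088} = 12544 - 12 i \sqrt{2077}$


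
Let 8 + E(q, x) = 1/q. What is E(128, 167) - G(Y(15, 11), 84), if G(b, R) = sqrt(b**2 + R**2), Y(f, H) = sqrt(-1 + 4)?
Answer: -1023/128 - sqrt(7059) ≈ -92.010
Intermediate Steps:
E(q, x) = -8 + 1/q
Y(f, H) = sqrt(3)
G(b, R) = sqrt(R**2 + b**2)
E(128, 167) - G(Y(15, 11), 84) = (-8 + 1/128) - sqrt(84**2 + (sqrt(3))**2) = (-8 + 1/128) - sqrt(7056 + 3) = -1023/128 - sqrt(7059)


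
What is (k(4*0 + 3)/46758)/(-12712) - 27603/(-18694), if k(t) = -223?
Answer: 8203443870725/5555741794512 ≈ 1.4766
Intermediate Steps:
(k(4*0 + 3)/46758)/(-12712) - 27603/(-18694) = -223/46758/(-12712) - 27603/(-18694) = -223*1/46758*(-1/12712) - 27603*(-1/18694) = -223/46758*(-1/12712) + 27603/18694 = 223/594387696 + 27603/18694 = 8203443870725/5555741794512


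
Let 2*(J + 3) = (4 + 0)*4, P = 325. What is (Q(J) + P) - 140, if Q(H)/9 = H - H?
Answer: 185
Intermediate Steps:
J = 5 (J = -3 + ((4 + 0)*4)/2 = -3 + (4*4)/2 = -3 + (½)*16 = -3 + 8 = 5)
Q(H) = 0 (Q(H) = 9*(H - H) = 9*0 = 0)
(Q(J) + P) - 140 = (0 + 325) - 140 = 325 - 140 = 185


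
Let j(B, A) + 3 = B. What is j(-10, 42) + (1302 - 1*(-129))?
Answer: 1418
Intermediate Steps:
j(B, A) = -3 + B
j(-10, 42) + (1302 - 1*(-129)) = (-3 - 10) + (1302 - 1*(-129)) = -13 + (1302 + 129) = -13 + 1431 = 1418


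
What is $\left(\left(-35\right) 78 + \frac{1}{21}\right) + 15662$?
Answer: $\frac{271573}{21} \approx 12932.0$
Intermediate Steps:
$\left(\left(-35\right) 78 + \frac{1}{21}\right) + 15662 = \left(-2730 + \frac{1}{21}\right) + 15662 = - \frac{57329}{21} + 15662 = \frac{271573}{21}$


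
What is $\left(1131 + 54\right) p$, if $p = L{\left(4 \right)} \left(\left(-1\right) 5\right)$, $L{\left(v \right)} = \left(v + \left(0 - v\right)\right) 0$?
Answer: $0$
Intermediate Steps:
$L{\left(v \right)} = 0$ ($L{\left(v \right)} = \left(v - v\right) 0 = 0 \cdot 0 = 0$)
$p = 0$ ($p = 0 \left(\left(-1\right) 5\right) = 0 \left(-5\right) = 0$)
$\left(1131 + 54\right) p = \left(1131 + 54\right) 0 = 1185 \cdot 0 = 0$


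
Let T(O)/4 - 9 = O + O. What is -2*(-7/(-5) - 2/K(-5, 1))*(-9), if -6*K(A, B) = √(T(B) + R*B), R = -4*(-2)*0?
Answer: 126/5 + 108*√11/11 ≈ 57.763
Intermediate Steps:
R = 0 (R = 8*0 = 0)
T(O) = 36 + 8*O (T(O) = 36 + 4*(O + O) = 36 + 4*(2*O) = 36 + 8*O)
K(A, B) = -√(36 + 8*B)/6 (K(A, B) = -√((36 + 8*B) + 0*B)/6 = -√((36 + 8*B) + 0)/6 = -√(36 + 8*B)/6)
-2*(-7/(-5) - 2/K(-5, 1))*(-9) = -2*(-7/(-5) - 2*(-3/√(9 + 2*1)))*(-9) = -2*(-7*(-⅕) - 2*(-3/√(9 + 2)))*(-9) = -2*(7/5 - 2*(-3*√11/11))*(-9) = -2*(7/5 - (-6)*√11/11)*(-9) = -2*(7/5 + 6*√11/11)*(-9) = (-14/5 - 12*√11/11)*(-9) = 126/5 + 108*√11/11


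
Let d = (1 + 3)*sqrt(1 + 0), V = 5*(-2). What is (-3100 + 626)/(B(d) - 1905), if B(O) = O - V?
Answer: 2474/1891 ≈ 1.3083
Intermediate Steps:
V = -10
d = 4 (d = 4*sqrt(1) = 4*1 = 4)
B(O) = 10 + O (B(O) = O - 1*(-10) = O + 10 = 10 + O)
(-3100 + 626)/(B(d) - 1905) = (-3100 + 626)/((10 + 4) - 1905) = -2474/(14 - 1905) = -2474/(-1891) = -2474*(-1/1891) = 2474/1891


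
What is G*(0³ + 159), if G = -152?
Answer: -24168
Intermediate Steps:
G*(0³ + 159) = -152*(0³ + 159) = -152*(0 + 159) = -152*159 = -24168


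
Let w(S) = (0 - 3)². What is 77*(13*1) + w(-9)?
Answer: 1010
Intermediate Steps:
w(S) = 9 (w(S) = (-3)² = 9)
77*(13*1) + w(-9) = 77*(13*1) + 9 = 77*13 + 9 = 1001 + 9 = 1010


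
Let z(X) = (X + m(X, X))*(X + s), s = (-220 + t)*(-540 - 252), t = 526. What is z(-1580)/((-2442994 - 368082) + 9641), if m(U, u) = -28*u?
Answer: 160094448/43099 ≈ 3714.6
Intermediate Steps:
s = -242352 (s = (-220 + 526)*(-540 - 252) = 306*(-792) = -242352)
z(X) = -27*X*(-242352 + X) (z(X) = (X - 28*X)*(X - 242352) = (-27*X)*(-242352 + X) = -27*X*(-242352 + X))
z(-1580)/((-2442994 - 368082) + 9641) = (27*(-1580)*(242352 - 1*(-1580)))/((-2442994 - 368082) + 9641) = (27*(-1580)*(242352 + 1580))/(-2811076 + 9641) = (27*(-1580)*243932)/(-2801435) = -10406139120*(-1/2801435) = 160094448/43099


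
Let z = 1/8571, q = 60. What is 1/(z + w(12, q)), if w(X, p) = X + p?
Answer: 8571/617113 ≈ 0.013889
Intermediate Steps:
z = 1/8571 ≈ 0.00011667
1/(z + w(12, q)) = 1/(1/8571 + (12 + 60)) = 1/(1/8571 + 72) = 1/(617113/8571) = 8571/617113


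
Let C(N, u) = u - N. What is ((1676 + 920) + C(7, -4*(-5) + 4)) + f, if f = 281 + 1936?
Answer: 4830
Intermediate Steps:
f = 2217
((1676 + 920) + C(7, -4*(-5) + 4)) + f = ((1676 + 920) + ((-4*(-5) + 4) - 1*7)) + 2217 = (2596 + ((20 + 4) - 7)) + 2217 = (2596 + (24 - 7)) + 2217 = (2596 + 17) + 2217 = 2613 + 2217 = 4830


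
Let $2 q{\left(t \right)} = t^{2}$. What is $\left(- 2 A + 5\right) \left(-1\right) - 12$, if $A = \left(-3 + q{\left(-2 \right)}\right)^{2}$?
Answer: $-15$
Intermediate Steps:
$q{\left(t \right)} = \frac{t^{2}}{2}$
$A = 1$ ($A = \left(-3 + \frac{\left(-2\right)^{2}}{2}\right)^{2} = \left(-3 + \frac{1}{2} \cdot 4\right)^{2} = \left(-3 + 2\right)^{2} = \left(-1\right)^{2} = 1$)
$\left(- 2 A + 5\right) \left(-1\right) - 12 = \left(\left(-2\right) 1 + 5\right) \left(-1\right) - 12 = \left(-2 + 5\right) \left(-1\right) - 12 = 3 \left(-1\right) - 12 = -3 - 12 = -15$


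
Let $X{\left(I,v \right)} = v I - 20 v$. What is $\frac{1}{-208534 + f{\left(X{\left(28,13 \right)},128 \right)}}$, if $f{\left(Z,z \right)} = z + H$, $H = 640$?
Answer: $- \frac{1}{207766} \approx -4.8131 \cdot 10^{-6}$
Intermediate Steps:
$X{\left(I,v \right)} = - 20 v + I v$ ($X{\left(I,v \right)} = I v - 20 v = - 20 v + I v$)
$f{\left(Z,z \right)} = 640 + z$ ($f{\left(Z,z \right)} = z + 640 = 640 + z$)
$\frac{1}{-208534 + f{\left(X{\left(28,13 \right)},128 \right)}} = \frac{1}{-208534 + \left(640 + 128\right)} = \frac{1}{-208534 + 768} = \frac{1}{-207766} = - \frac{1}{207766}$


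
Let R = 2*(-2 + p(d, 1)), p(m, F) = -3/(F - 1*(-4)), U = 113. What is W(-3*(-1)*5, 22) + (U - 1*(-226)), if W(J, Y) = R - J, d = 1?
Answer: 1594/5 ≈ 318.80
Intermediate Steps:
p(m, F) = -3/(4 + F) (p(m, F) = -3/(F + 4) = -3/(4 + F))
R = -26/5 (R = 2*(-2 - 3/(4 + 1)) = 2*(-2 - 3/5) = 2*(-13/5) = -26/5 ≈ -5.2000)
W(J, Y) = -26/5 - J
W(-3*(-1)*5, 22) + (U - 1*(-226)) = (-26/5 - (-3*(-1))*5) + (113 - 1*(-226)) = (-26/5 - 3*5) + (113 + 226) = (-26/5 - 1*15) + 339 = (-26/5 - 15) + 339 = -101/5 + 339 = 1594/5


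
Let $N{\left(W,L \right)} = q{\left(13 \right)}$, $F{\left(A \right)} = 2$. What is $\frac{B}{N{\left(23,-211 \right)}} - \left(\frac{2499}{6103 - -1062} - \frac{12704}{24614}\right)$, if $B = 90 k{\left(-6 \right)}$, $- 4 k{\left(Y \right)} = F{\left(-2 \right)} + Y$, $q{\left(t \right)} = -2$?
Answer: $- \frac{9958004}{222115} \approx -44.833$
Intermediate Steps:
$N{\left(W,L \right)} = -2$
$k{\left(Y \right)} = - \frac{1}{2} - \frac{Y}{4}$ ($k{\left(Y \right)} = - \frac{2 + Y}{4} = - \frac{1}{2} - \frac{Y}{4}$)
$B = 90$ ($B = 90 \left(- \frac{1}{2} - - \frac{3}{2}\right) = 90 \left(- \frac{1}{2} + \frac{3}{2}\right) = 90 \cdot 1 = 90$)
$\frac{B}{N{\left(23,-211 \right)}} - \left(\frac{2499}{6103 - -1062} - \frac{12704}{24614}\right) = \frac{90}{-2} - \left(\frac{2499}{6103 - -1062} - \frac{12704}{24614}\right) = 90 \left(- \frac{1}{2}\right) - \left(\frac{2499}{6103 + 1062} - \frac{16}{31}\right) = -45 - \left(\frac{2499}{7165} - \frac{16}{31}\right) = -45 - - \frac{37171}{222115} = -45 + \frac{37171}{222115} = - \frac{9958004}{222115}$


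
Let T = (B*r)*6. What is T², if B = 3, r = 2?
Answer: 1296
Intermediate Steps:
T = 36 (T = (3*2)*6 = 6*6 = 36)
T² = 36² = 1296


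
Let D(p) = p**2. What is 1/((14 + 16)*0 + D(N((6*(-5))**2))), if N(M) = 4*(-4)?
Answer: 1/256 ≈ 0.0039063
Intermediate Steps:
N(M) = -16
1/((14 + 16)*0 + D(N((6*(-5))**2))) = 1/((14 + 16)*0 + (-16)**2) = 1/(30*0 + 256) = 1/(0 + 256) = 1/256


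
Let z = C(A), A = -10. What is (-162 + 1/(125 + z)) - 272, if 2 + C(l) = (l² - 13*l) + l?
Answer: -148861/343 ≈ -434.00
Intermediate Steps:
C(l) = -2 + l² - 12*l (C(l) = -2 + ((l² - 13*l) + l) = -2 + (l² - 12*l) = -2 + l² - 12*l)
z = 218 (z = -2 + (-10)² - 12*(-10) = -2 + 100 + 120 = 218)
(-162 + 1/(125 + z)) - 272 = (-162 + 1/(125 + 218)) - 272 = (-162 + 1/343) - 272 = -55565/343 - 272 = -148861/343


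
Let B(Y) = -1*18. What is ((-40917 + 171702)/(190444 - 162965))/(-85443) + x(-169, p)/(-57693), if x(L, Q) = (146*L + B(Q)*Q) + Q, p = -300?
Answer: 15316672729691/45152237916507 ≈ 0.33922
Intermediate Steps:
B(Y) = -18
x(L, Q) = -17*Q + 146*L (x(L, Q) = (146*L - 18*Q) + Q = (-18*Q + 146*L) + Q = -17*Q + 146*L)
((-40917 + 171702)/(190444 - 162965))/(-85443) + x(-169, p)/(-57693) = ((-40917 + 171702)/(190444 - 162965))/(-85443) + (-17*(-300) + 146*(-169))/(-57693) = (130785/27479)*(-1/85443) + (5100 - 24674)*(-1/57693) = (130785*(1/27479))*(-1/85443) - 19574*(-1/57693) = (130785/27479)*(-1/85443) + 19574/57693 = -43595/782629399 + 19574/57693 = 15316672729691/45152237916507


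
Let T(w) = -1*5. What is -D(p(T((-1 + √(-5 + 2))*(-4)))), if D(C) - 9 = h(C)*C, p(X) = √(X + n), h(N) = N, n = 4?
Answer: -8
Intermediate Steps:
T(w) = -5
p(X) = √(4 + X) (p(X) = √(X + 4) = √(4 + X))
D(C) = 9 + C² (D(C) = 9 + C*C = 9 + C²)
-D(p(T((-1 + √(-5 + 2))*(-4)))) = -(9 + (√(4 - 5))²) = -(9 + (√(-1))²) = -(9 + I²) = -(9 - 1) = -1*8 = -8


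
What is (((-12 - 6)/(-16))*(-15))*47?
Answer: -6345/8 ≈ -793.13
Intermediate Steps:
(((-12 - 6)/(-16))*(-15))*47 = (-18*(-1/16)*(-15))*47 = ((9/8)*(-15))*47 = -135/8*47 = -6345/8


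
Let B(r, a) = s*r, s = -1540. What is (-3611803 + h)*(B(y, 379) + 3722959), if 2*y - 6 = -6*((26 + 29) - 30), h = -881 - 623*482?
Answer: -15001696991830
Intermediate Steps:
h = -301167 (h = -881 - 300286 = -301167)
y = -72 (y = 3 + (-6*((26 + 29) - 30))/2 = 3 + (-6*(55 - 30))/2 = 3 + (-6*25)/2 = 3 + (1/2)*(-150) = 3 - 75 = -72)
B(r, a) = -1540*r
(-3611803 + h)*(B(y, 379) + 3722959) = (-3611803 - 301167)*(-1540*(-72) + 3722959) = -3912970*(110880 + 3722959) = -3912970*3833839 = -15001696991830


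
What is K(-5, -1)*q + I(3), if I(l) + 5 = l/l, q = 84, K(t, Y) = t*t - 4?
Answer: 1760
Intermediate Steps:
K(t, Y) = -4 + t² (K(t, Y) = t² - 4 = -4 + t²)
I(l) = -4 (I(l) = -5 + l/l = -5 + 1 = -4)
K(-5, -1)*q + I(3) = (-4 + (-5)²)*84 - 4 = (-4 + 25)*84 - 4 = 21*84 - 4 = 1764 - 4 = 1760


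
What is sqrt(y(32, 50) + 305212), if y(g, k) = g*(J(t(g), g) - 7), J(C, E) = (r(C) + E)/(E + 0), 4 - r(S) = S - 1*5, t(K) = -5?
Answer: sqrt(305034) ≈ 552.30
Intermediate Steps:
r(S) = 9 - S (r(S) = 4 - (S - 1*5) = 4 - (S - 5) = 4 - (-5 + S) = 4 + (5 - S) = 9 - S)
J(C, E) = (9 + E - C)/E (J(C, E) = ((9 - C) + E)/(E + 0) = (9 + E - C)/E)
y(g, k) = g*(-7 + (14 + g)/g) (y(g, k) = g*((9 + g - 1*(-5))/g - 7) = g*((9 + g + 5)/g - 7) = g*((14 + g)/g - 7) = g*(-7 + (14 + g)/g))
sqrt(y(32, 50) + 305212) = sqrt((14 - 6*32) + 305212) = sqrt((14 - 192) + 305212) = sqrt(-178 + 305212) = sqrt(305034)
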